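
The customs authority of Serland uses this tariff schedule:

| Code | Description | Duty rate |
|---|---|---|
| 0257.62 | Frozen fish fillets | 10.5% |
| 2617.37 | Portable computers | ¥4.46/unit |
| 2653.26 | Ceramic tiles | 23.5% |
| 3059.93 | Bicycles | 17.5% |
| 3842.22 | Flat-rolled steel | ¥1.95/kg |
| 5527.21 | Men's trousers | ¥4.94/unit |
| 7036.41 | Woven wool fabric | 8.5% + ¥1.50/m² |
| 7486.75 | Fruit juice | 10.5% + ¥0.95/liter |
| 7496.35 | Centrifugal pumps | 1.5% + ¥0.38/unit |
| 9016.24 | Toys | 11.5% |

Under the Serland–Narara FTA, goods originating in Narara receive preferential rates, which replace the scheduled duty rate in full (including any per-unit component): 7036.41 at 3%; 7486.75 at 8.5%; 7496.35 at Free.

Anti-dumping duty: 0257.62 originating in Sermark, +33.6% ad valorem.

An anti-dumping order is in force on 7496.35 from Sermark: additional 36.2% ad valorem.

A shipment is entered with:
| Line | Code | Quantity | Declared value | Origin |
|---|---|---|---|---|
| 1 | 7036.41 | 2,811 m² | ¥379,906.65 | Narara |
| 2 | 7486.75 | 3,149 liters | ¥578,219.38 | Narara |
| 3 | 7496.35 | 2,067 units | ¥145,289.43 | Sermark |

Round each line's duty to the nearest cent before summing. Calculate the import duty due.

¥116,105.43

Line 1 (7036.41, Narara, 2,811 m², ¥379,906.65):
Base rate for 7036.41 is 8.5% + ¥1.50/m².
Origin Narara qualifies under the Serland–Narara agreement and 7036.41 is covered: preferential rate 3% applies instead.
Duty = ¥379,906.65 × 3% = ¥11,397.20.
Line 2 (7486.75, Narara, 3,149 liters, ¥578,219.38):
Base rate for 7486.75 is 10.5% + ¥0.95/liter.
Origin Narara qualifies under the Serland–Narara agreement and 7486.75 is covered: preferential rate 8.5% applies instead.
Duty = ¥578,219.38 × 8.5% = ¥49,148.65.
Line 3 (7496.35, Sermark, 2,067 units, ¥145,289.43):
Base rate for 7496.35 is 1.5% + ¥0.38/unit.
7496.35 has an FTA preferential rate, but origin Sermark is not Narara; base rate stands.
Additional duty on 7496.35 from Sermark: +36.2%. Applied ad valorem rate: 1.5% + 36.2% = 37.7%.
Duty = ¥145,289.43 × 37.7% + 2,067 × ¥0.38 = ¥55,559.58.
Total = ¥11,397.20 + ¥49,148.65 + ¥55,559.58 = ¥116,105.43.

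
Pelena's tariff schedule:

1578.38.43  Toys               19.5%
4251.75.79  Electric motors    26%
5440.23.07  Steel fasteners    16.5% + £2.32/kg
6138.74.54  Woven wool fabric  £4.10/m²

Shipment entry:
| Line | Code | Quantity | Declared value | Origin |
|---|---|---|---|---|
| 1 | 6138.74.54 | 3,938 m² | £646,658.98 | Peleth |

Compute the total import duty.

Line 1 (6138.74.54, Peleth, 3,938 m², £646,658.98):
Base rate for 6138.74.54 is £4.10/m².
Duty = 3,938 × £4.10 = £16,145.80.

£16,145.80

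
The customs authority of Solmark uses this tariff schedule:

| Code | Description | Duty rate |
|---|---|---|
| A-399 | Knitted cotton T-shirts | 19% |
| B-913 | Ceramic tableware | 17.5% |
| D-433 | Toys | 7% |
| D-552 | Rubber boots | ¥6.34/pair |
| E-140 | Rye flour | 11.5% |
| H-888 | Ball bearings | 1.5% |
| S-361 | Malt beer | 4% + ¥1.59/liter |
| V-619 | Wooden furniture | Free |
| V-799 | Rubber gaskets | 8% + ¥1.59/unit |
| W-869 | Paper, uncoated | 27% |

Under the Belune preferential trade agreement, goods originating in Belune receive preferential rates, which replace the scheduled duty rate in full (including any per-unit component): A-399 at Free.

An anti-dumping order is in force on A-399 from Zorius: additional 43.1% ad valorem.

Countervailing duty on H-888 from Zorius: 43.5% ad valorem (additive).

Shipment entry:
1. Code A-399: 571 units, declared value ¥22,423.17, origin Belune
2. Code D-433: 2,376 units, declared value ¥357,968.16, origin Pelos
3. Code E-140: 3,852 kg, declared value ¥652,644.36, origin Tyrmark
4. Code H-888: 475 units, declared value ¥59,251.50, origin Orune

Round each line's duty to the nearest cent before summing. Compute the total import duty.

¥101,000.64

Line 1 (A-399, Belune, 571 units, ¥22,423.17):
Base rate for A-399 is 19%.
Origin Belune qualifies under the Solmark–Belune agreement and A-399 is covered: preferential rate Free applies instead.
The additional-duty order on A-399 targets Zorius, not Belune; it does not apply.
Duty = ¥22,423.17 × 0% = ¥0.00.
Line 2 (D-433, Pelos, 2,376 units, ¥357,968.16):
Base rate for D-433 is 7%.
Duty = ¥357,968.16 × 7% = ¥25,057.77.
Line 3 (E-140, Tyrmark, 3,852 kg, ¥652,644.36):
Base rate for E-140 is 11.5%.
Duty = ¥652,644.36 × 11.5% = ¥75,054.10.
Line 4 (H-888, Orune, 475 units, ¥59,251.50):
Base rate for H-888 is 1.5%.
The additional-duty order on H-888 targets Zorius, not Orune; it does not apply.
Duty = ¥59,251.50 × 1.5% = ¥888.77.
Total = ¥0.00 + ¥25,057.77 + ¥75,054.10 + ¥888.77 = ¥101,000.64.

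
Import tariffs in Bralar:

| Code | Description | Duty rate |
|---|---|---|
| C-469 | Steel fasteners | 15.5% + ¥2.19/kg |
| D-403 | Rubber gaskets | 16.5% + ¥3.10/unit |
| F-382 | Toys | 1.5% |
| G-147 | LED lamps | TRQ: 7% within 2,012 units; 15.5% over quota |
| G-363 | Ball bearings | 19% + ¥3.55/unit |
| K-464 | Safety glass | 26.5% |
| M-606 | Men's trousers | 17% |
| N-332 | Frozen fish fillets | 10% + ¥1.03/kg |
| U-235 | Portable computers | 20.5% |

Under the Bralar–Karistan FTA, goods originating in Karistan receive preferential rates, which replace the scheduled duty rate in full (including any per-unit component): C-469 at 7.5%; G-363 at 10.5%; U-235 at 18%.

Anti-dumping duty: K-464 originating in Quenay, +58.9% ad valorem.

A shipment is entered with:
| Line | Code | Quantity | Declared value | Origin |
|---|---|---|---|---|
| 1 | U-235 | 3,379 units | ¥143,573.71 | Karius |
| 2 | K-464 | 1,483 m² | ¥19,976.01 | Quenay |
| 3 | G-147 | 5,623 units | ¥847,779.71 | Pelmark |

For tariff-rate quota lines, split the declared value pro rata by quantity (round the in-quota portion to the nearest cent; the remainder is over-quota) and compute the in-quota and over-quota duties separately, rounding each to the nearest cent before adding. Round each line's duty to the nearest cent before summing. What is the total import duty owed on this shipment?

¥152,113.29

Line 1 (U-235, Karius, 3,379 units, ¥143,573.71):
Base rate for U-235 is 20.5%.
U-235 has an FTA preferential rate, but origin Karius is not Karistan; base rate stands.
Duty = ¥143,573.71 × 20.5% = ¥29,432.61.
Line 2 (K-464, Quenay, 1,483 m², ¥19,976.01):
Base rate for K-464 is 26.5%.
Additional duty on K-464 from Quenay: +58.9%. Applied ad valorem rate: 26.5% + 58.9% = 85.4%.
Duty = ¥19,976.01 × 85.4% = ¥17,059.51.
Line 3 (G-147, Pelmark, 5,623 units, ¥847,779.71):
Code G-147 is under a tariff-rate quota (threshold 2,012 units). In-quota: 2,012 units at 7%; over-quota: 3,611 units at 15.5%.
Pro-rata value split: in-quota = ¥847,779.71 × 2,012/5,623 = ¥303,349.24; over-quota = ¥847,779.71 − ¥303,349.24 = ¥544,430.47.
In-quota duty = ¥303,349.24 × 7% = ¥21,234.45. Over-quota duty = ¥544,430.47 × 15.5% = ¥84,386.72.
Line duty = ¥21,234.45 + ¥84,386.72 = ¥105,621.17.
Total = ¥29,432.61 + ¥17,059.51 + ¥105,621.17 = ¥152,113.29.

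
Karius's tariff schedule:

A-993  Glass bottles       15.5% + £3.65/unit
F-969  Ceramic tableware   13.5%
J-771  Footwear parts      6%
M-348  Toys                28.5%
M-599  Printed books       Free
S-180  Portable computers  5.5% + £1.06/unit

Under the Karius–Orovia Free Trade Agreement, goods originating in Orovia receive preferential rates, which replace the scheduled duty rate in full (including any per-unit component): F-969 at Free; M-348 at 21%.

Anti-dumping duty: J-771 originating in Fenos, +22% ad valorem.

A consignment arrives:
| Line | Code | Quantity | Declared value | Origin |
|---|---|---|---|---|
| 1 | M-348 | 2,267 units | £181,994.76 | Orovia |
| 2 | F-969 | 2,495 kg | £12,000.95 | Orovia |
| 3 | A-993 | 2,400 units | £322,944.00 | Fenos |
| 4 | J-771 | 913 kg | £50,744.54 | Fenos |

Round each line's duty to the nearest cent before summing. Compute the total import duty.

£111,243.69

Line 1 (M-348, Orovia, 2,267 units, £181,994.76):
Base rate for M-348 is 28.5%.
Origin Orovia qualifies under the Karius–Orovia agreement and M-348 is covered: preferential rate 21% applies instead.
Duty = £181,994.76 × 21% = £38,218.90.
Line 2 (F-969, Orovia, 2,495 kg, £12,000.95):
Base rate for F-969 is 13.5%.
Origin Orovia qualifies under the Karius–Orovia agreement and F-969 is covered: preferential rate Free applies instead.
Duty = £12,000.95 × 0% = £0.00.
Line 3 (A-993, Fenos, 2,400 units, £322,944.00):
Base rate for A-993 is 15.5% + £3.65/unit.
Duty = £322,944.00 × 15.5% + 2,400 × £3.65 = £58,816.32.
Line 4 (J-771, Fenos, 913 kg, £50,744.54):
Base rate for J-771 is 6%.
Additional duty on J-771 from Fenos: +22%. Applied ad valorem rate: 6% + 22% = 28%.
Duty = £50,744.54 × 28% = £14,208.47.
Total = £38,218.90 + £0.00 + £58,816.32 + £14,208.47 = £111,243.69.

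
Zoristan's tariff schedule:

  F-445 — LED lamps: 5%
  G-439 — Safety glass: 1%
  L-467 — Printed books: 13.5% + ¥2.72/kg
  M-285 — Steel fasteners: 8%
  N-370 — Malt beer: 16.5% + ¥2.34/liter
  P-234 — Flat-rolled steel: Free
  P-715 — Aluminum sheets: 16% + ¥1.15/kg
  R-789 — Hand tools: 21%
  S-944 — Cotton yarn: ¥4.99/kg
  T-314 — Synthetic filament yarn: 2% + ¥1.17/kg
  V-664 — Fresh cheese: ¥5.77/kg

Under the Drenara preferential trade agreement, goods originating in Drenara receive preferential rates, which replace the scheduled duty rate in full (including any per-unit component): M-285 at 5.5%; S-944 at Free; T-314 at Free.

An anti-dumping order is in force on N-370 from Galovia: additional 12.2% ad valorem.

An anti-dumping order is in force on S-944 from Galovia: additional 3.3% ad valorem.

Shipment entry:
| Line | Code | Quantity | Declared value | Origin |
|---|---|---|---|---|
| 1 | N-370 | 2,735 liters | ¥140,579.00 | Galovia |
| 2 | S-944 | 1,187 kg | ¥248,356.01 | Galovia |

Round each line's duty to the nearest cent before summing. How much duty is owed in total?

¥60,864.95

Line 1 (N-370, Galovia, 2,735 liters, ¥140,579.00):
Base rate for N-370 is 16.5% + ¥2.34/liter.
Additional duty on N-370 from Galovia: +12.2%. Applied ad valorem rate: 16.5% + 12.2% = 28.7%.
Duty = ¥140,579.00 × 28.7% + 2,735 × ¥2.34 = ¥46,746.07.
Line 2 (S-944, Galovia, 1,187 kg, ¥248,356.01):
Base rate for S-944 is ¥4.99/kg.
S-944 has an FTA preferential rate, but origin Galovia is not Drenara; base rate stands.
Additional duty on S-944 from Galovia: +3.3% ad valorem. Applied ad valorem rate = 3.3%.
Duty = ¥248,356.01 × 3.3% + 1,187 × ¥4.99 = ¥14,118.88.
Total = ¥46,746.07 + ¥14,118.88 = ¥60,864.95.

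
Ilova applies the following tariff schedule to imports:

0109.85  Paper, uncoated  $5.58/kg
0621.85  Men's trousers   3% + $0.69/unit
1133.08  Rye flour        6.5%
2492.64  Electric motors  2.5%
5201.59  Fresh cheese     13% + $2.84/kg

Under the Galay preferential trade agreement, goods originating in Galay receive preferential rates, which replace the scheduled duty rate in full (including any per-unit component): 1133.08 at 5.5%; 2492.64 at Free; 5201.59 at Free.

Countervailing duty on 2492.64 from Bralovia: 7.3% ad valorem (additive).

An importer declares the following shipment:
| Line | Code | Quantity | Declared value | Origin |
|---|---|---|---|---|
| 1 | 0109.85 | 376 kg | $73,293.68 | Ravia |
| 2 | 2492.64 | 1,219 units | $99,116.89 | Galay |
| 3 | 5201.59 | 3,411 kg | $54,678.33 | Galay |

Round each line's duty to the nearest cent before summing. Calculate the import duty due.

$2,098.08

Line 1 (0109.85, Ravia, 376 kg, $73,293.68):
Base rate for 0109.85 is $5.58/kg.
Duty = 376 × $5.58 = $2,098.08.
Line 2 (2492.64, Galay, 1,219 units, $99,116.89):
Base rate for 2492.64 is 2.5%.
Origin Galay qualifies under the Ilova–Galay agreement and 2492.64 is covered: preferential rate Free applies instead.
The additional-duty order on 2492.64 targets Bralovia, not Galay; it does not apply.
Duty = $99,116.89 × 0% = $0.00.
Line 3 (5201.59, Galay, 3,411 kg, $54,678.33):
Base rate for 5201.59 is 13% + $2.84/kg.
Origin Galay qualifies under the Ilova–Galay agreement and 5201.59 is covered: preferential rate Free applies instead.
Duty = $54,678.33 × 0% = $0.00.
Total = $2,098.08 + $0.00 + $0.00 = $2,098.08.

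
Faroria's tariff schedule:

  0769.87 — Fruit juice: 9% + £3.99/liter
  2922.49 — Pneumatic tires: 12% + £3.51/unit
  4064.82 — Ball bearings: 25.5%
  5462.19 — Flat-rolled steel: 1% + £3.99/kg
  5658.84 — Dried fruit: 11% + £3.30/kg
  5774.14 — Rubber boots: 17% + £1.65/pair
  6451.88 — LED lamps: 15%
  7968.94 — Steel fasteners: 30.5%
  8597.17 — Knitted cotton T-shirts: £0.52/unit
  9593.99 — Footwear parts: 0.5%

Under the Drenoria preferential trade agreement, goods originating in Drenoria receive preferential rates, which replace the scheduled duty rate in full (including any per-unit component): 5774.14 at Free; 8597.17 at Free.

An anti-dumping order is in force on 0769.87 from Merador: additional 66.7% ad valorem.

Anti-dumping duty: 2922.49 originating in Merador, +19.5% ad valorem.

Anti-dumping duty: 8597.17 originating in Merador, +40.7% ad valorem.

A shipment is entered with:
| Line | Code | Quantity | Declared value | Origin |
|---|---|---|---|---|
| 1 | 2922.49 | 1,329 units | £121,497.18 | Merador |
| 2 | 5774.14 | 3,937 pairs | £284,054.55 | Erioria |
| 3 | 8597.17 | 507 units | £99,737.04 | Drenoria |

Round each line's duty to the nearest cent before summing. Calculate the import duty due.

£97,721.72

Line 1 (2922.49, Merador, 1,329 units, £121,497.18):
Base rate for 2922.49 is 12% + £3.51/unit.
Additional duty on 2922.49 from Merador: +19.5%. Applied ad valorem rate: 12% + 19.5% = 31.5%.
Duty = £121,497.18 × 31.5% + 1,329 × £3.51 = £42,936.40.
Line 2 (5774.14, Erioria, 3,937 pairs, £284,054.55):
Base rate for 5774.14 is 17% + £1.65/pair.
5774.14 has an FTA preferential rate, but origin Erioria is not Drenoria; base rate stands.
Duty = £284,054.55 × 17% + 3,937 × £1.65 = £54,785.32.
Line 3 (8597.17, Drenoria, 507 units, £99,737.04):
Base rate for 8597.17 is £0.52/unit.
Origin Drenoria qualifies under the Faroria–Drenoria agreement and 8597.17 is covered: preferential rate Free applies instead.
The additional-duty order on 8597.17 targets Merador, not Drenoria; it does not apply.
Duty = £99,737.04 × 0% = £0.00.
Total = £42,936.40 + £54,785.32 + £0.00 = £97,721.72.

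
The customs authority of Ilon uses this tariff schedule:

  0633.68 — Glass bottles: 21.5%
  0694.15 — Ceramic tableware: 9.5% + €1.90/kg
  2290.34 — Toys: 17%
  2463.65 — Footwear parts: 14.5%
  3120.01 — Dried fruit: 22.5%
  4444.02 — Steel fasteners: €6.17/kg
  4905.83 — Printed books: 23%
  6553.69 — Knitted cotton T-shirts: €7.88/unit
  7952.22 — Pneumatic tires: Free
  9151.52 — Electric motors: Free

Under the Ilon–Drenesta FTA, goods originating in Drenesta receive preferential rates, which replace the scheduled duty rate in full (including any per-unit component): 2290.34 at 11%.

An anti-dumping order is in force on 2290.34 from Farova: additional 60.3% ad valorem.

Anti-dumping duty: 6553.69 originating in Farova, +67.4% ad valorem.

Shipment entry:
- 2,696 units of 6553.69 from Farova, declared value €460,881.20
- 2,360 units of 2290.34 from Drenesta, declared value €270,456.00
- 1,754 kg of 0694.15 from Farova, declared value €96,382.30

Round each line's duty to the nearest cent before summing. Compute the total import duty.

€374,117.49

Line 1 (6553.69, Farova, 2,696 units, €460,881.20):
Base rate for 6553.69 is €7.88/unit.
Additional duty on 6553.69 from Farova: +67.4% ad valorem. Applied ad valorem rate = 67.4%.
Duty = €460,881.20 × 67.4% + 2,696 × €7.88 = €331,878.41.
Line 2 (2290.34, Drenesta, 2,360 units, €270,456.00):
Base rate for 2290.34 is 17%.
Origin Drenesta qualifies under the Ilon–Drenesta agreement and 2290.34 is covered: preferential rate 11% applies instead.
The additional-duty order on 2290.34 targets Farova, not Drenesta; it does not apply.
Duty = €270,456.00 × 11% = €29,750.16.
Line 3 (0694.15, Farova, 1,754 kg, €96,382.30):
Base rate for 0694.15 is 9.5% + €1.90/kg.
Duty = €96,382.30 × 9.5% + 1,754 × €1.90 = €12,488.92.
Total = €331,878.41 + €29,750.16 + €12,488.92 = €374,117.49.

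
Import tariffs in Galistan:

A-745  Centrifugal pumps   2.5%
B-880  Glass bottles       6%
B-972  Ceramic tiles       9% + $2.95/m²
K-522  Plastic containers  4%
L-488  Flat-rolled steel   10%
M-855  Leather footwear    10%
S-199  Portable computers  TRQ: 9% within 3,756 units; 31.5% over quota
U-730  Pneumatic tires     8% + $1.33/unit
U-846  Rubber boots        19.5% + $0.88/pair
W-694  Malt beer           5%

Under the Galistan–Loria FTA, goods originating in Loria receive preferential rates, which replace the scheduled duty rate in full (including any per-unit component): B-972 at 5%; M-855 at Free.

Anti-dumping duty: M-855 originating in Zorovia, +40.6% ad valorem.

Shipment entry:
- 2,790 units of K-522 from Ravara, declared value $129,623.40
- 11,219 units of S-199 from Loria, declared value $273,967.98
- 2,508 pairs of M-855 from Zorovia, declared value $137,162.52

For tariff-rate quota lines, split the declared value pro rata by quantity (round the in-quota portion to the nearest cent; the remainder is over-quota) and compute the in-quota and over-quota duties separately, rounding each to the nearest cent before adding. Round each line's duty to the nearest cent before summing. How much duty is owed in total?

$140,251.75

Line 1 (K-522, Ravara, 2,790 units, $129,623.40):
Base rate for K-522 is 4%.
Duty = $129,623.40 × 4% = $5,184.94.
Line 2 (S-199, Loria, 11,219 units, $273,967.98):
Code S-199 is under a tariff-rate quota (threshold 3,756 units). In-quota: 3,756 units at 9%; over-quota: 7,463 units at 31.5%.
Pro-rata value split: in-quota = $273,967.98 × 3,756/11,219 = $91,721.52; over-quota = $273,967.98 − $91,721.52 = $182,246.46.
In-quota duty = $91,721.52 × 9% = $8,254.94. Over-quota duty = $182,246.46 × 31.5% = $57,407.63.
Line duty = $8,254.94 + $57,407.63 = $65,662.57.
Line 3 (M-855, Zorovia, 2,508 pairs, $137,162.52):
Base rate for M-855 is 10%.
M-855 has an FTA preferential rate, but origin Zorovia is not Loria; base rate stands.
Additional duty on M-855 from Zorovia: +40.6%. Applied ad valorem rate: 10% + 40.6% = 50.6%.
Duty = $137,162.52 × 50.6% = $69,404.24.
Total = $5,184.94 + $65,662.57 + $69,404.24 = $140,251.75.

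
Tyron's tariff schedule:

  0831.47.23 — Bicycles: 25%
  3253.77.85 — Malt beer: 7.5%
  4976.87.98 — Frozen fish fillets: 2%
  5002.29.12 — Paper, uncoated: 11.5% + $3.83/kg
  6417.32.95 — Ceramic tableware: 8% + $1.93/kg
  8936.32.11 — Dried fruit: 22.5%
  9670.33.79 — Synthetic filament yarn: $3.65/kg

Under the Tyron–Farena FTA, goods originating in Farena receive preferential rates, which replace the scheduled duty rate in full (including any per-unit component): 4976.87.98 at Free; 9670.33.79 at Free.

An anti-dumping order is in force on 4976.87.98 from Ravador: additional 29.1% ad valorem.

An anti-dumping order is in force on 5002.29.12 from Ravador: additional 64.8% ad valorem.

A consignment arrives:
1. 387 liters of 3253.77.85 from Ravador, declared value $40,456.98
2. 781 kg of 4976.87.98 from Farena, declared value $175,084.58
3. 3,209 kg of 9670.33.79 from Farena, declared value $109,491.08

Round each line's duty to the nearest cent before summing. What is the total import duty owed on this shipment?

$3,034.27

Line 1 (3253.77.85, Ravador, 387 liters, $40,456.98):
Base rate for 3253.77.85 is 7.5%.
Duty = $40,456.98 × 7.5% = $3,034.27.
Line 2 (4976.87.98, Farena, 781 kg, $175,084.58):
Base rate for 4976.87.98 is 2%.
Origin Farena qualifies under the Tyron–Farena agreement and 4976.87.98 is covered: preferential rate Free applies instead.
The additional-duty order on 4976.87.98 targets Ravador, not Farena; it does not apply.
Duty = $175,084.58 × 0% = $0.00.
Line 3 (9670.33.79, Farena, 3,209 kg, $109,491.08):
Base rate for 9670.33.79 is $3.65/kg.
Origin Farena qualifies under the Tyron–Farena agreement and 9670.33.79 is covered: preferential rate Free applies instead.
Duty = $109,491.08 × 0% = $0.00.
Total = $3,034.27 + $0.00 + $0.00 = $3,034.27.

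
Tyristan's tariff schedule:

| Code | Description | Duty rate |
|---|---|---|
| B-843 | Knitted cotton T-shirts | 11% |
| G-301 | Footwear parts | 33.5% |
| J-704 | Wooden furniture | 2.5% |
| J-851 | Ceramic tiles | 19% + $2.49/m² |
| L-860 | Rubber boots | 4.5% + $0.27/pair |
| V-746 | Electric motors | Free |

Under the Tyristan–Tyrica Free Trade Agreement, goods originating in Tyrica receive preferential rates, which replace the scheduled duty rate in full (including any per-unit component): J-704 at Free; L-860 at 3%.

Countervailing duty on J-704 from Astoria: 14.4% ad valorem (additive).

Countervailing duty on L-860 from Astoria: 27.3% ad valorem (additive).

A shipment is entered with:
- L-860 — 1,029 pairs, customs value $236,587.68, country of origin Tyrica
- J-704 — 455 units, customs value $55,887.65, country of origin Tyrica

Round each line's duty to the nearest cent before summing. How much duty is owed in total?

Line 1 (L-860, Tyrica, 1,029 pairs, $236,587.68):
Base rate for L-860 is 4.5% + $0.27/pair.
Origin Tyrica qualifies under the Tyristan–Tyrica agreement and L-860 is covered: preferential rate 3% applies instead.
The additional-duty order on L-860 targets Astoria, not Tyrica; it does not apply.
Duty = $236,587.68 × 3% = $7,097.63.
Line 2 (J-704, Tyrica, 455 units, $55,887.65):
Base rate for J-704 is 2.5%.
Origin Tyrica qualifies under the Tyristan–Tyrica agreement and J-704 is covered: preferential rate Free applies instead.
The additional-duty order on J-704 targets Astoria, not Tyrica; it does not apply.
Duty = $55,887.65 × 0% = $0.00.
Total = $7,097.63 + $0.00 = $7,097.63.

$7,097.63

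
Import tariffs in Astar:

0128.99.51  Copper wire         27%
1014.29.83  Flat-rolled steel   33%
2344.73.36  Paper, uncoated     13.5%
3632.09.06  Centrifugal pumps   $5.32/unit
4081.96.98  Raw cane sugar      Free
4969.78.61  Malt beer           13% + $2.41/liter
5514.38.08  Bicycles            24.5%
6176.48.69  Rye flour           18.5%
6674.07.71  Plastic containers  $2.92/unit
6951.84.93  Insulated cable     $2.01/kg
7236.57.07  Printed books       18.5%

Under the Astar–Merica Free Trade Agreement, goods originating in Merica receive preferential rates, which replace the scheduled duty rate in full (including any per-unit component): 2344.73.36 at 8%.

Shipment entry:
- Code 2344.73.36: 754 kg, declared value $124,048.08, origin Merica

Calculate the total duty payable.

$9,923.85

Line 1 (2344.73.36, Merica, 754 kg, $124,048.08):
Base rate for 2344.73.36 is 13.5%.
Origin Merica qualifies under the Astar–Merica agreement and 2344.73.36 is covered: preferential rate 8% applies instead.
Duty = $124,048.08 × 8% = $9,923.85.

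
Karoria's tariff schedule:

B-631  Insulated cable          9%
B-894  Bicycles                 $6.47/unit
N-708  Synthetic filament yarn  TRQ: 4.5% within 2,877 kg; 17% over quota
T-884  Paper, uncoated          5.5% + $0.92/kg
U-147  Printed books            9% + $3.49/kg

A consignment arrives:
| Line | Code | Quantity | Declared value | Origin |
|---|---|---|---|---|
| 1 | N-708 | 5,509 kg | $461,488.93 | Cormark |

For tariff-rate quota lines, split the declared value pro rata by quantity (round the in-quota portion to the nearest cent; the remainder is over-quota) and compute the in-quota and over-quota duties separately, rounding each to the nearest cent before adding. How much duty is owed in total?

Line 1 (N-708, Cormark, 5,509 kg, $461,488.93):
Code N-708 is under a tariff-rate quota (threshold 2,877 kg). In-quota: 2,877 kg at 4.5%; over-quota: 2,632 kg at 17%.
Pro-rata value split: in-quota = $461,488.93 × 2,877/5,509 = $241,006.29; over-quota = $461,488.93 − $241,006.29 = $220,482.64.
In-quota duty = $241,006.29 × 4.5% = $10,845.28. Over-quota duty = $220,482.64 × 17% = $37,482.05.
Line duty = $10,845.28 + $37,482.05 = $48,327.33.

$48,327.33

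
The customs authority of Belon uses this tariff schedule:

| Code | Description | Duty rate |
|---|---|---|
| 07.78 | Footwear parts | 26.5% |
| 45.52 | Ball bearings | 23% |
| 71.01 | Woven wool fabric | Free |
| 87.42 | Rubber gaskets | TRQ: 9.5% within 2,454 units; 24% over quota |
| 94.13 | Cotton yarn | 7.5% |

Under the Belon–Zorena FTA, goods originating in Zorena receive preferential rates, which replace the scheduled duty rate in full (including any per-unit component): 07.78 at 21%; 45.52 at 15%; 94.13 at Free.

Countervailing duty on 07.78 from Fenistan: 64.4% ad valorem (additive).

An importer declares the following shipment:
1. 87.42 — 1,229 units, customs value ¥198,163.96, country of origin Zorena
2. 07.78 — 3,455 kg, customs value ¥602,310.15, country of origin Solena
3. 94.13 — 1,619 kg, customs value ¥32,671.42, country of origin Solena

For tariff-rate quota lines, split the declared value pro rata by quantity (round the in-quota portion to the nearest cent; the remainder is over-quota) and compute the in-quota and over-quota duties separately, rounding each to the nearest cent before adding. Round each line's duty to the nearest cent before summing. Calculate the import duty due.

Line 1 (87.42, Zorena, 1,229 units, ¥198,163.96):
Code 87.42 is under a tariff-rate quota (threshold 2,454 units). Quantity 1,229 units is within the quota, so the in-quota rate 9.5% applies to the full value.
Duty = ¥198,163.96 × 9.5% = ¥18,825.58.
Line 2 (07.78, Solena, 3,455 kg, ¥602,310.15):
Base rate for 07.78 is 26.5%.
07.78 has an FTA preferential rate, but origin Solena is not Zorena; base rate stands.
The additional-duty order on 07.78 targets Fenistan, not Solena; it does not apply.
Duty = ¥602,310.15 × 26.5% = ¥159,612.19.
Line 3 (94.13, Solena, 1,619 kg, ¥32,671.42):
Base rate for 94.13 is 7.5%.
94.13 has an FTA preferential rate, but origin Solena is not Zorena; base rate stands.
Duty = ¥32,671.42 × 7.5% = ¥2,450.36.
Total = ¥18,825.58 + ¥159,612.19 + ¥2,450.36 = ¥180,888.13.

¥180,888.13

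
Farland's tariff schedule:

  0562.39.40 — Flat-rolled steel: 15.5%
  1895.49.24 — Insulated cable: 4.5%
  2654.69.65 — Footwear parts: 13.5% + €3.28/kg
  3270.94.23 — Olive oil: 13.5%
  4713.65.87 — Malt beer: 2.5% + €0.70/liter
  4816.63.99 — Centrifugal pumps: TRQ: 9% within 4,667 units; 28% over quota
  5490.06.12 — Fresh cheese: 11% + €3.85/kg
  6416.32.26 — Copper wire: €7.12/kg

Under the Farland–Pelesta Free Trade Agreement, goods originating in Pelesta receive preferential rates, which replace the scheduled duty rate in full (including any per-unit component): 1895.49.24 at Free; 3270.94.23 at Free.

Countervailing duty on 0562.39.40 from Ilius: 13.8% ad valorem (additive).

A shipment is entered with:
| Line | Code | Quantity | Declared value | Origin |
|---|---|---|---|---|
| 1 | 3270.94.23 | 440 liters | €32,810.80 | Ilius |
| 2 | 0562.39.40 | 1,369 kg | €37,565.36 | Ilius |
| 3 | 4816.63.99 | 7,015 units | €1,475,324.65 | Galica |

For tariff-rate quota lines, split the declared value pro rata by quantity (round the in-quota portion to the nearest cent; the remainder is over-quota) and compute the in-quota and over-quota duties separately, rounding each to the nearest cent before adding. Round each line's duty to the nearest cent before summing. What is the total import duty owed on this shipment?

Line 1 (3270.94.23, Ilius, 440 liters, €32,810.80):
Base rate for 3270.94.23 is 13.5%.
3270.94.23 has an FTA preferential rate, but origin Ilius is not Pelesta; base rate stands.
Duty = €32,810.80 × 13.5% = €4,429.46.
Line 2 (0562.39.40, Ilius, 1,369 kg, €37,565.36):
Base rate for 0562.39.40 is 15.5%.
Additional duty on 0562.39.40 from Ilius: +13.8%. Applied ad valorem rate: 15.5% + 13.8% = 29.3%.
Duty = €37,565.36 × 29.3% = €11,006.65.
Line 3 (4816.63.99, Galica, 7,015 units, €1,475,324.65):
Code 4816.63.99 is under a tariff-rate quota (threshold 4,667 units). In-quota: 4,667 units at 9%; over-quota: 2,348 units at 28%.
Pro-rata value split: in-quota = €1,475,324.65 × 4,667/7,015 = €981,516.77; over-quota = €1,475,324.65 − €981,516.77 = €493,807.88.
In-quota duty = €981,516.77 × 9% = €88,336.51. Over-quota duty = €493,807.88 × 28% = €138,266.21.
Line duty = €88,336.51 + €138,266.21 = €226,602.72.
Total = €4,429.46 + €11,006.65 + €226,602.72 = €242,038.83.

€242,038.83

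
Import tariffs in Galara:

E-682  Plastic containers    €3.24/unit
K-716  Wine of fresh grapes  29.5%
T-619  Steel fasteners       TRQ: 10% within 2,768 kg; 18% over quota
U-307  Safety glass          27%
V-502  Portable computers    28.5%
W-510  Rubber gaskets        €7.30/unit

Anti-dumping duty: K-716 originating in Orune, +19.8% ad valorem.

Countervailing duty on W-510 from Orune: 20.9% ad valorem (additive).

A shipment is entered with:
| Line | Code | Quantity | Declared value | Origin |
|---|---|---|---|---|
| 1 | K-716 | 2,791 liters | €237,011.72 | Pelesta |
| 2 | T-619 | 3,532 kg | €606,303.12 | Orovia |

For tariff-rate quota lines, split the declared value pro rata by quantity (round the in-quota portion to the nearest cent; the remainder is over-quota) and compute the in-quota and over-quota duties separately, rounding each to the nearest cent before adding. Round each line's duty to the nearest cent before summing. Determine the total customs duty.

Line 1 (K-716, Pelesta, 2,791 liters, €237,011.72):
Base rate for K-716 is 29.5%.
The additional-duty order on K-716 targets Orune, not Pelesta; it does not apply.
Duty = €237,011.72 × 29.5% = €69,918.46.
Line 2 (T-619, Orovia, 3,532 kg, €606,303.12):
Code T-619 is under a tariff-rate quota (threshold 2,768 kg). In-quota: 2,768 kg at 10%; over-quota: 764 kg at 18%.
Pro-rata value split: in-quota = €606,303.12 × 2,768/3,532 = €475,154.88; over-quota = €606,303.12 − €475,154.88 = €131,148.24.
In-quota duty = €475,154.88 × 10% = €47,515.49. Over-quota duty = €131,148.24 × 18% = €23,606.68.
Line duty = €47,515.49 + €23,606.68 = €71,122.17.
Total = €69,918.46 + €71,122.17 = €141,040.63.

€141,040.63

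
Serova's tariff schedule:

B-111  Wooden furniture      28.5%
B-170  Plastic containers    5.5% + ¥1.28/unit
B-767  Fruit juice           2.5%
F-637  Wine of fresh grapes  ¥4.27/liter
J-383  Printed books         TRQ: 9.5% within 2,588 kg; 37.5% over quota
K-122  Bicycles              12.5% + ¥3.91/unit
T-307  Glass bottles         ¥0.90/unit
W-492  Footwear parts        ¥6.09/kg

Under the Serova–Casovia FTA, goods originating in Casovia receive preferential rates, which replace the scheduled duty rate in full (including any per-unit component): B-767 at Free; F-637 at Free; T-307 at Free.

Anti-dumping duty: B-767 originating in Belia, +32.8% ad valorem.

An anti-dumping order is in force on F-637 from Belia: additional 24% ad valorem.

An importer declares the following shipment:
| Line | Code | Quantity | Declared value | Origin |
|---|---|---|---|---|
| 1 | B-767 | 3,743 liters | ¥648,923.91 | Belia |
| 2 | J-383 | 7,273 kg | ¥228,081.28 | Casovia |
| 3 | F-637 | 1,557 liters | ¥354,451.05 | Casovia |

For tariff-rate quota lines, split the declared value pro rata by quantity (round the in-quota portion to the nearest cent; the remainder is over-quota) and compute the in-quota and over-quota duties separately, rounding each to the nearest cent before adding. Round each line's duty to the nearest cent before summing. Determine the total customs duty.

¥291,875.91

Line 1 (B-767, Belia, 3,743 liters, ¥648,923.91):
Base rate for B-767 is 2.5%.
B-767 has an FTA preferential rate, but origin Belia is not Casovia; base rate stands.
Additional duty on B-767 from Belia: +32.8%. Applied ad valorem rate: 2.5% + 32.8% = 35.3%.
Duty = ¥648,923.91 × 35.3% = ¥229,070.14.
Line 2 (J-383, Casovia, 7,273 kg, ¥228,081.28):
Code J-383 is under a tariff-rate quota (threshold 2,588 kg). In-quota: 2,588 kg at 9.5%; over-quota: 4,685 kg at 37.5%.
Pro-rata value split: in-quota = ¥228,081.28 × 2,588/7,273 = ¥81,159.68; over-quota = ¥228,081.28 − ¥81,159.68 = ¥146,921.60.
In-quota duty = ¥81,159.68 × 9.5% = ¥7,710.17. Over-quota duty = ¥146,921.60 × 37.5% = ¥55,095.60.
Line duty = ¥7,710.17 + ¥55,095.60 = ¥62,805.77.
Line 3 (F-637, Casovia, 1,557 liters, ¥354,451.05):
Base rate for F-637 is ¥4.27/liter.
Origin Casovia qualifies under the Serova–Casovia agreement and F-637 is covered: preferential rate Free applies instead.
The additional-duty order on F-637 targets Belia, not Casovia; it does not apply.
Duty = ¥354,451.05 × 0% = ¥0.00.
Total = ¥229,070.14 + ¥62,805.77 + ¥0.00 = ¥291,875.91.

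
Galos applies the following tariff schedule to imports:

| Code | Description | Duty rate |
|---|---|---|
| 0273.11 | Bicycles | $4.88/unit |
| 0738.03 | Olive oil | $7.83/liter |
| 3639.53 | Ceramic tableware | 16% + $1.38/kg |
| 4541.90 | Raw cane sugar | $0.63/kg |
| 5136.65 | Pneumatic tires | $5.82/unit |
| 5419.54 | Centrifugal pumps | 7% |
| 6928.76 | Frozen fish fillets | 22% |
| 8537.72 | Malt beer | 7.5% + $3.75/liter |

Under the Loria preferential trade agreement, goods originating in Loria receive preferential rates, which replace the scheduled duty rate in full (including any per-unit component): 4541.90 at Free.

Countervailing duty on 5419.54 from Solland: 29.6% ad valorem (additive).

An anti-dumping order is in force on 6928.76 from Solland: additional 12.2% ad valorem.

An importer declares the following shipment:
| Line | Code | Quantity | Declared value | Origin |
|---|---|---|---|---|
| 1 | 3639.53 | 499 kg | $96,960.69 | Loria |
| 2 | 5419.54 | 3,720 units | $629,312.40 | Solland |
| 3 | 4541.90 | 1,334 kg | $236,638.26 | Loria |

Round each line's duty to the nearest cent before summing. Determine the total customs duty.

Line 1 (3639.53, Loria, 499 kg, $96,960.69):
Base rate for 3639.53 is 16% + $1.38/kg.
Origin Loria is the FTA partner but 3639.53 is not on the preference list; base rate stands.
Duty = $96,960.69 × 16% + 499 × $1.38 = $16,202.33.
Line 2 (5419.54, Solland, 3,720 units, $629,312.40):
Base rate for 5419.54 is 7%.
Additional duty on 5419.54 from Solland: +29.6%. Applied ad valorem rate: 7% + 29.6% = 36.6%.
Duty = $629,312.40 × 36.6% = $230,328.34.
Line 3 (4541.90, Loria, 1,334 kg, $236,638.26):
Base rate for 4541.90 is $0.63/kg.
Origin Loria qualifies under the Galos–Loria agreement and 4541.90 is covered: preferential rate Free applies instead.
Duty = $236,638.26 × 0% = $0.00.
Total = $16,202.33 + $230,328.34 + $0.00 = $246,530.67.

$246,530.67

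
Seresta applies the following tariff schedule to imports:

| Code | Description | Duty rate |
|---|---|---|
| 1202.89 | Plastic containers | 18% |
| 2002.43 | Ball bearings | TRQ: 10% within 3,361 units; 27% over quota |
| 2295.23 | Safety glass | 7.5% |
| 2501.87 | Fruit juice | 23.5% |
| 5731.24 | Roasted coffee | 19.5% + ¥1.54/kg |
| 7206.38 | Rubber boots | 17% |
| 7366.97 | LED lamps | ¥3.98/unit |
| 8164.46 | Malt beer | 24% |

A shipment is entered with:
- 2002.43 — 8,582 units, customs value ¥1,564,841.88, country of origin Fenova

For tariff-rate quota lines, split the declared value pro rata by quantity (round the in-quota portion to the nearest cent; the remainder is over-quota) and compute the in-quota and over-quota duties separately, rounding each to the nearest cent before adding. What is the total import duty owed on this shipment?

Line 1 (2002.43, Fenova, 8,582 units, ¥1,564,841.88):
Code 2002.43 is under a tariff-rate quota (threshold 3,361 units). In-quota: 3,361 units at 10%; over-quota: 5,221 units at 27%.
Pro-rata value split: in-quota = ¥1,564,841.88 × 3,361/8,582 = ¥612,844.74; over-quota = ¥1,564,841.88 − ¥612,844.74 = ¥951,997.14.
In-quota duty = ¥612,844.74 × 10% = ¥61,284.47. Over-quota duty = ¥951,997.14 × 27% = ¥257,039.23.
Line duty = ¥61,284.47 + ¥257,039.23 = ¥318,323.70.

¥318,323.70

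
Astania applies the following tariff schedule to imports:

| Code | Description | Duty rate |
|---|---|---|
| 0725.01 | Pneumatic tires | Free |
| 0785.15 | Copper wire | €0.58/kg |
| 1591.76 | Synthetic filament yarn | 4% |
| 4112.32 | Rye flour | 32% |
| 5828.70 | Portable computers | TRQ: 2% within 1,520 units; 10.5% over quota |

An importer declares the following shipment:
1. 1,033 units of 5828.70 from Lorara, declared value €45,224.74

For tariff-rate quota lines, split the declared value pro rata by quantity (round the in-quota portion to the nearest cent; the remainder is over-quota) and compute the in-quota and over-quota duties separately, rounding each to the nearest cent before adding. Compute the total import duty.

€904.49

Line 1 (5828.70, Lorara, 1,033 units, €45,224.74):
Code 5828.70 is under a tariff-rate quota (threshold 1,520 units). Quantity 1,033 units is within the quota, so the in-quota rate 2% applies to the full value.
Duty = €45,224.74 × 2% = €904.49.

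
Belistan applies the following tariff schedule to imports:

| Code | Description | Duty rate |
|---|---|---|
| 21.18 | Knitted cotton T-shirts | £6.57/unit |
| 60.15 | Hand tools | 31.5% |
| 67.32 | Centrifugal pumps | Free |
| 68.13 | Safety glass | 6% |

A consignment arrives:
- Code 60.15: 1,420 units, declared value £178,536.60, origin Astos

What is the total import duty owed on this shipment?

£56,239.03

Line 1 (60.15, Astos, 1,420 units, £178,536.60):
Base rate for 60.15 is 31.5%.
Duty = £178,536.60 × 31.5% = £56,239.03.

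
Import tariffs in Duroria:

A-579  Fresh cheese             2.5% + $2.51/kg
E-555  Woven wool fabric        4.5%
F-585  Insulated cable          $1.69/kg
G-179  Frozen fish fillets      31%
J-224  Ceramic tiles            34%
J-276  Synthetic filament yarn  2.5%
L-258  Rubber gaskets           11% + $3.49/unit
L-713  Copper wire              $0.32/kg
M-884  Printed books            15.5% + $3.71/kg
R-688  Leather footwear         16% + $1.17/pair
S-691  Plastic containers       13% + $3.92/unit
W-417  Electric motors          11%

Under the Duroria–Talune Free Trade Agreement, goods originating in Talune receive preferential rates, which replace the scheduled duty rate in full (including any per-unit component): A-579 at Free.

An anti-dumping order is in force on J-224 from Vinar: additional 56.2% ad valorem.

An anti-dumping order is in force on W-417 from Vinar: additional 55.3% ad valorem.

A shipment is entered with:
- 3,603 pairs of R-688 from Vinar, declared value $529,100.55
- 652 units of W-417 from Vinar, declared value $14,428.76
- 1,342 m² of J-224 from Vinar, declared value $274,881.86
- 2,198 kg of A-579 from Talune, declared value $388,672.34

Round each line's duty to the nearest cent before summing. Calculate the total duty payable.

$346,381.31

Line 1 (R-688, Vinar, 3,603 pairs, $529,100.55):
Base rate for R-688 is 16% + $1.17/pair.
Duty = $529,100.55 × 16% + 3,603 × $1.17 = $88,871.60.
Line 2 (W-417, Vinar, 652 units, $14,428.76):
Base rate for W-417 is 11%.
Additional duty on W-417 from Vinar: +55.3%. Applied ad valorem rate: 11% + 55.3% = 66.3%.
Duty = $14,428.76 × 66.3% = $9,566.27.
Line 3 (J-224, Vinar, 1,342 m², $274,881.86):
Base rate for J-224 is 34%.
Additional duty on J-224 from Vinar: +56.2%. Applied ad valorem rate: 34% + 56.2% = 90.2%.
Duty = $274,881.86 × 90.2% = $247,943.44.
Line 4 (A-579, Talune, 2,198 kg, $388,672.34):
Base rate for A-579 is 2.5% + $2.51/kg.
Origin Talune qualifies under the Duroria–Talune agreement and A-579 is covered: preferential rate Free applies instead.
Duty = $388,672.34 × 0% = $0.00.
Total = $88,871.60 + $9,566.27 + $247,943.44 + $0.00 = $346,381.31.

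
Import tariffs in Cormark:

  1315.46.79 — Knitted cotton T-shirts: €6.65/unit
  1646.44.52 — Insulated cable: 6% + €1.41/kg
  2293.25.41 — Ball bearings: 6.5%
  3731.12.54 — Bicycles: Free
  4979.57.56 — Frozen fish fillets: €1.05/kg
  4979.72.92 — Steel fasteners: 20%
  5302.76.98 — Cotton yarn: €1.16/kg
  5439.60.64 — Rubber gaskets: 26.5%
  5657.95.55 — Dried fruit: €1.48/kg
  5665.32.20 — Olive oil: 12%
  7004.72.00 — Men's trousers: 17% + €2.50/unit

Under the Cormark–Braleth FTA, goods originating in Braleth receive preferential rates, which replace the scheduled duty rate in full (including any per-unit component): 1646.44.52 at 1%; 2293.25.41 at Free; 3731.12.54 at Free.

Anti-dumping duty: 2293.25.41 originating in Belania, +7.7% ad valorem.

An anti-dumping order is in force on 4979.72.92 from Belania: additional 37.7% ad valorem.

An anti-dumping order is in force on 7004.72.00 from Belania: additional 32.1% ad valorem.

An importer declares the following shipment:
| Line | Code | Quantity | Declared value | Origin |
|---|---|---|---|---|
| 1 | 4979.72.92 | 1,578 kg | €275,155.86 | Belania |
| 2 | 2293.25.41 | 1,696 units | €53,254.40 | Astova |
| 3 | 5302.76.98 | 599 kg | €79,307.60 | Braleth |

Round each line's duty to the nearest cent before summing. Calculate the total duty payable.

€162,921.31

Line 1 (4979.72.92, Belania, 1,578 kg, €275,155.86):
Base rate for 4979.72.92 is 20%.
Additional duty on 4979.72.92 from Belania: +37.7%. Applied ad valorem rate: 20% + 37.7% = 57.7%.
Duty = €275,155.86 × 57.7% = €158,764.93.
Line 2 (2293.25.41, Astova, 1,696 units, €53,254.40):
Base rate for 2293.25.41 is 6.5%.
2293.25.41 has an FTA preferential rate, but origin Astova is not Braleth; base rate stands.
The additional-duty order on 2293.25.41 targets Belania, not Astova; it does not apply.
Duty = €53,254.40 × 6.5% = €3,461.54.
Line 3 (5302.76.98, Braleth, 599 kg, €79,307.60):
Base rate for 5302.76.98 is €1.16/kg.
Origin Braleth is the FTA partner but 5302.76.98 is not on the preference list; base rate stands.
Duty = 599 × €1.16 = €694.84.
Total = €158,764.93 + €3,461.54 + €694.84 = €162,921.31.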